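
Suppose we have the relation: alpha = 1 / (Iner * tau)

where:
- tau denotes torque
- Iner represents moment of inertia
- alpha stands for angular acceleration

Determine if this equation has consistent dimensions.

No

tau (torque) has dimensions [L^2 M T^-2].
Iner (moment of inertia) has dimensions [L^2 M].
alpha (angular acceleration) has dimensions [T^-2].

Left side: [T^-2]
Right side: [L^-4 M^-2 T^2]

The two sides have different dimensions, so the equation is NOT dimensionally consistent.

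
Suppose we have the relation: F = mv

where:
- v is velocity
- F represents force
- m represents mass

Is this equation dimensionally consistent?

No

v (velocity) has dimensions [L T^-1].
F (force) has dimensions [L M T^-2].
m (mass) has dimensions [M].

Left side: [L M T^-2]
Right side: [L M T^-1]

The two sides have different dimensions, so the equation is NOT dimensionally consistent.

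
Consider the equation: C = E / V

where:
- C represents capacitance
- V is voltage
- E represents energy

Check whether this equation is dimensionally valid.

No

C (capacitance) has dimensions [I^2 L^-2 M^-1 T^4].
V (voltage) has dimensions [I^-1 L^2 M T^-3].
E (energy) has dimensions [L^2 M T^-2].

Left side: [I^2 L^-2 M^-1 T^4]
Right side: [I T]

The two sides have different dimensions, so the equation is NOT dimensionally consistent.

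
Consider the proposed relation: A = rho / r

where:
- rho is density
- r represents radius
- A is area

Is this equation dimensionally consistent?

No

rho (density) has dimensions [L^-3 M].
r (radius) has dimensions [L].
A (area) has dimensions [L^2].

Left side: [L^2]
Right side: [L^-4 M]

The two sides have different dimensions, so the equation is NOT dimensionally consistent.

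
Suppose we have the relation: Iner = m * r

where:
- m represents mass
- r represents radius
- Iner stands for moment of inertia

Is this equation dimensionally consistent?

No

m (mass) has dimensions [M].
r (radius) has dimensions [L].
Iner (moment of inertia) has dimensions [L^2 M].

Left side: [L^2 M]
Right side: [L M]

The two sides have different dimensions, so the equation is NOT dimensionally consistent.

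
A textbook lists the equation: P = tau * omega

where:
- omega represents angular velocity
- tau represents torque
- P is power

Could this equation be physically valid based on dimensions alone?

Yes

omega (angular velocity) has dimensions [T^-1].
tau (torque) has dimensions [L^2 M T^-2].
P (power) has dimensions [L^2 M T^-3].

Left side: [L^2 M T^-3]
Right side: [L^2 M T^-3]

Both sides have the same dimensions, so the equation is dimensionally consistent.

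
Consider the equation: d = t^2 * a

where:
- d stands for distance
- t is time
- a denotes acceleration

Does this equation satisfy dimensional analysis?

Yes

d (distance) has dimensions [L].
t (time) has dimensions [T].
a (acceleration) has dimensions [L T^-2].

Left side: [L]
Right side: [L]

Both sides have the same dimensions, so the equation is dimensionally consistent.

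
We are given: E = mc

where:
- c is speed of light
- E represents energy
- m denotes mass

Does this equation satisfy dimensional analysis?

No

c (speed of light) has dimensions [L T^-1].
E (energy) has dimensions [L^2 M T^-2].
m (mass) has dimensions [M].

Left side: [L^2 M T^-2]
Right side: [L M T^-1]

The two sides have different dimensions, so the equation is NOT dimensionally consistent.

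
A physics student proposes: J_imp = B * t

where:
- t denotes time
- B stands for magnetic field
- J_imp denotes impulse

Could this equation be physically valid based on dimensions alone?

No

t (time) has dimensions [T].
B (magnetic field) has dimensions [I^-1 M T^-2].
J_imp (impulse) has dimensions [L M T^-1].

Left side: [L M T^-1]
Right side: [I^-1 M T^-1]

The two sides have different dimensions, so the equation is NOT dimensionally consistent.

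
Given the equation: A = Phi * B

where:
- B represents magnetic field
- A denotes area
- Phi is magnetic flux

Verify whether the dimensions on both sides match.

No

B (magnetic field) has dimensions [I^-1 M T^-2].
A (area) has dimensions [L^2].
Phi (magnetic flux) has dimensions [I^-1 L^2 M T^-2].

Left side: [L^2]
Right side: [I^-2 L^2 M^2 T^-4]

The two sides have different dimensions, so the equation is NOT dimensionally consistent.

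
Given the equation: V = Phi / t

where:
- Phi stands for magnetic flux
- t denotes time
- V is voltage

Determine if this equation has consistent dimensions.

Yes

Phi (magnetic flux) has dimensions [I^-1 L^2 M T^-2].
t (time) has dimensions [T].
V (voltage) has dimensions [I^-1 L^2 M T^-3].

Left side: [I^-1 L^2 M T^-3]
Right side: [I^-1 L^2 M T^-3]

Both sides have the same dimensions, so the equation is dimensionally consistent.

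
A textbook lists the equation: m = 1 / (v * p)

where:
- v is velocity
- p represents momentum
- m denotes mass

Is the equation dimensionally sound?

No

v (velocity) has dimensions [L T^-1].
p (momentum) has dimensions [L M T^-1].
m (mass) has dimensions [M].

Left side: [M]
Right side: [L^-2 M^-1 T^2]

The two sides have different dimensions, so the equation is NOT dimensionally consistent.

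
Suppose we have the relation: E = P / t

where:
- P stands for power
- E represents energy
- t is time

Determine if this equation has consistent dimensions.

No

P (power) has dimensions [L^2 M T^-3].
E (energy) has dimensions [L^2 M T^-2].
t (time) has dimensions [T].

Left side: [L^2 M T^-2]
Right side: [L^2 M T^-4]

The two sides have different dimensions, so the equation is NOT dimensionally consistent.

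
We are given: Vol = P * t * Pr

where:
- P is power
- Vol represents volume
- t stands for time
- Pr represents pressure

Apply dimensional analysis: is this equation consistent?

No

P (power) has dimensions [L^2 M T^-3].
Vol (volume) has dimensions [L^3].
t (time) has dimensions [T].
Pr (pressure) has dimensions [L^-1 M T^-2].

Left side: [L^3]
Right side: [L M^2 T^-4]

The two sides have different dimensions, so the equation is NOT dimensionally consistent.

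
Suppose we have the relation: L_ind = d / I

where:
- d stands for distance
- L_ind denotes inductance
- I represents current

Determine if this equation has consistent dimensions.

No

d (distance) has dimensions [L].
L_ind (inductance) has dimensions [I^-2 L^2 M T^-2].
I (current) has dimensions [I].

Left side: [I^-2 L^2 M T^-2]
Right side: [I^-1 L]

The two sides have different dimensions, so the equation is NOT dimensionally consistent.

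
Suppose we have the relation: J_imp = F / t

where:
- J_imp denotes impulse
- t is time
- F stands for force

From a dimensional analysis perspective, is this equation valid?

No

J_imp (impulse) has dimensions [L M T^-1].
t (time) has dimensions [T].
F (force) has dimensions [L M T^-2].

Left side: [L M T^-1]
Right side: [L M T^-3]

The two sides have different dimensions, so the equation is NOT dimensionally consistent.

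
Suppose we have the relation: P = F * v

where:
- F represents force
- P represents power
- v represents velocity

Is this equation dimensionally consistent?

Yes

F (force) has dimensions [L M T^-2].
P (power) has dimensions [L^2 M T^-3].
v (velocity) has dimensions [L T^-1].

Left side: [L^2 M T^-3]
Right side: [L^2 M T^-3]

Both sides have the same dimensions, so the equation is dimensionally consistent.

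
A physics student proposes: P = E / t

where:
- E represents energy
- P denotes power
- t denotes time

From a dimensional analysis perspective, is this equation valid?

Yes

E (energy) has dimensions [L^2 M T^-2].
P (power) has dimensions [L^2 M T^-3].
t (time) has dimensions [T].

Left side: [L^2 M T^-3]
Right side: [L^2 M T^-3]

Both sides have the same dimensions, so the equation is dimensionally consistent.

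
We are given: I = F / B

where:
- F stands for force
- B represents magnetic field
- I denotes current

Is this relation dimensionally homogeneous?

No

F (force) has dimensions [L M T^-2].
B (magnetic field) has dimensions [I^-1 M T^-2].
I (current) has dimensions [I].

Left side: [I]
Right side: [I L]

The two sides have different dimensions, so the equation is NOT dimensionally consistent.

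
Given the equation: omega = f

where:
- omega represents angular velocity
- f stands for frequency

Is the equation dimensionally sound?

Yes

omega (angular velocity) has dimensions [T^-1].
f (frequency) has dimensions [T^-1].

Left side: [T^-1]
Right side: [T^-1]

Both sides have the same dimensions, so the equation is dimensionally consistent.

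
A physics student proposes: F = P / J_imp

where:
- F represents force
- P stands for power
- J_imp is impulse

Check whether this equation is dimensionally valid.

No

F (force) has dimensions [L M T^-2].
P (power) has dimensions [L^2 M T^-3].
J_imp (impulse) has dimensions [L M T^-1].

Left side: [L M T^-2]
Right side: [L T^-2]

The two sides have different dimensions, so the equation is NOT dimensionally consistent.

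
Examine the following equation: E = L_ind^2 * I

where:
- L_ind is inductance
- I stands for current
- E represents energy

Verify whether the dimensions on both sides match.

No

L_ind (inductance) has dimensions [I^-2 L^2 M T^-2].
I (current) has dimensions [I].
E (energy) has dimensions [L^2 M T^-2].

Left side: [L^2 M T^-2]
Right side: [I^-3 L^4 M^2 T^-4]

The two sides have different dimensions, so the equation is NOT dimensionally consistent.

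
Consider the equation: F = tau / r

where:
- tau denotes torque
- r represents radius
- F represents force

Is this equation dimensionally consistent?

Yes

tau (torque) has dimensions [L^2 M T^-2].
r (radius) has dimensions [L].
F (force) has dimensions [L M T^-2].

Left side: [L M T^-2]
Right side: [L M T^-2]

Both sides have the same dimensions, so the equation is dimensionally consistent.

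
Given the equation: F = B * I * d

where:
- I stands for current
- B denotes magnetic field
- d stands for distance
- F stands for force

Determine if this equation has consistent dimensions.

Yes

I (current) has dimensions [I].
B (magnetic field) has dimensions [I^-1 M T^-2].
d (distance) has dimensions [L].
F (force) has dimensions [L M T^-2].

Left side: [L M T^-2]
Right side: [L M T^-2]

Both sides have the same dimensions, so the equation is dimensionally consistent.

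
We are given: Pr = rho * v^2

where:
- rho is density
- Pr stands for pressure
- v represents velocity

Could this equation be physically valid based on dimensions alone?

Yes

rho (density) has dimensions [L^-3 M].
Pr (pressure) has dimensions [L^-1 M T^-2].
v (velocity) has dimensions [L T^-1].

Left side: [L^-1 M T^-2]
Right side: [L^-1 M T^-2]

Both sides have the same dimensions, so the equation is dimensionally consistent.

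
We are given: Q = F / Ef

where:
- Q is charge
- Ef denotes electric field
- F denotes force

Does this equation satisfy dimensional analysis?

Yes

Q (charge) has dimensions [I T].
Ef (electric field) has dimensions [I^-1 L M T^-3].
F (force) has dimensions [L M T^-2].

Left side: [I T]
Right side: [I T]

Both sides have the same dimensions, so the equation is dimensionally consistent.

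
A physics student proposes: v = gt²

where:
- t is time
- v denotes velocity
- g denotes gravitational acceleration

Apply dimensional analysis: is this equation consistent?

No

t (time) has dimensions [T].
v (velocity) has dimensions [L T^-1].
g (gravitational acceleration) has dimensions [L T^-2].

Left side: [L T^-1]
Right side: [L]

The two sides have different dimensions, so the equation is NOT dimensionally consistent.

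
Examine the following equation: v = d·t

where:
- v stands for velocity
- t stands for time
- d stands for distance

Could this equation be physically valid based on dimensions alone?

No

v (velocity) has dimensions [L T^-1].
t (time) has dimensions [T].
d (distance) has dimensions [L].

Left side: [L T^-1]
Right side: [L T]

The two sides have different dimensions, so the equation is NOT dimensionally consistent.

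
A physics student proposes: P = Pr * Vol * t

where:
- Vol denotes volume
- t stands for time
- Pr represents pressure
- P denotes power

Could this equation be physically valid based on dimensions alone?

No

Vol (volume) has dimensions [L^3].
t (time) has dimensions [T].
Pr (pressure) has dimensions [L^-1 M T^-2].
P (power) has dimensions [L^2 M T^-3].

Left side: [L^2 M T^-3]
Right side: [L^2 M T^-1]

The two sides have different dimensions, so the equation is NOT dimensionally consistent.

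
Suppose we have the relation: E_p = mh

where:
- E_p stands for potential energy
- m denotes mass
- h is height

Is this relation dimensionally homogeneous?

No

E_p (potential energy) has dimensions [L^2 M T^-2].
m (mass) has dimensions [M].
h (height) has dimensions [L].

Left side: [L^2 M T^-2]
Right side: [L M]

The two sides have different dimensions, so the equation is NOT dimensionally consistent.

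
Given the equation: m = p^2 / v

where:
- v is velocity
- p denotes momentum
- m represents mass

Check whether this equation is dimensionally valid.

No

v (velocity) has dimensions [L T^-1].
p (momentum) has dimensions [L M T^-1].
m (mass) has dimensions [M].

Left side: [M]
Right side: [L M^2 T^-1]

The two sides have different dimensions, so the equation is NOT dimensionally consistent.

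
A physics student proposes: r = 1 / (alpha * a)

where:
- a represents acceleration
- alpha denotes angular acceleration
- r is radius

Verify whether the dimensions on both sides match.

No

a (acceleration) has dimensions [L T^-2].
alpha (angular acceleration) has dimensions [T^-2].
r (radius) has dimensions [L].

Left side: [L]
Right side: [L^-1 T^4]

The two sides have different dimensions, so the equation is NOT dimensionally consistent.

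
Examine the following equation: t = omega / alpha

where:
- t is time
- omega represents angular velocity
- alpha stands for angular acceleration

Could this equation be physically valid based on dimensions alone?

Yes

t (time) has dimensions [T].
omega (angular velocity) has dimensions [T^-1].
alpha (angular acceleration) has dimensions [T^-2].

Left side: [T]
Right side: [T]

Both sides have the same dimensions, so the equation is dimensionally consistent.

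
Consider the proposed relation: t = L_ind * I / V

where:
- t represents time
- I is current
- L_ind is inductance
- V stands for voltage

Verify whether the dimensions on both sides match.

Yes

t (time) has dimensions [T].
I (current) has dimensions [I].
L_ind (inductance) has dimensions [I^-2 L^2 M T^-2].
V (voltage) has dimensions [I^-1 L^2 M T^-3].

Left side: [T]
Right side: [T]

Both sides have the same dimensions, so the equation is dimensionally consistent.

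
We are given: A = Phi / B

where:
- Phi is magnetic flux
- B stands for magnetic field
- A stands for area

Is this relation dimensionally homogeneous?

Yes

Phi (magnetic flux) has dimensions [I^-1 L^2 M T^-2].
B (magnetic field) has dimensions [I^-1 M T^-2].
A (area) has dimensions [L^2].

Left side: [L^2]
Right side: [L^2]

Both sides have the same dimensions, so the equation is dimensionally consistent.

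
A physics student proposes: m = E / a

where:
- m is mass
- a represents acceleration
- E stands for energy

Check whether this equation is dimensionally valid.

No

m (mass) has dimensions [M].
a (acceleration) has dimensions [L T^-2].
E (energy) has dimensions [L^2 M T^-2].

Left side: [M]
Right side: [L M]

The two sides have different dimensions, so the equation is NOT dimensionally consistent.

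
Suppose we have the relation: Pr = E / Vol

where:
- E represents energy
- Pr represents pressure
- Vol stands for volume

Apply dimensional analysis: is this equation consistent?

Yes

E (energy) has dimensions [L^2 M T^-2].
Pr (pressure) has dimensions [L^-1 M T^-2].
Vol (volume) has dimensions [L^3].

Left side: [L^-1 M T^-2]
Right side: [L^-1 M T^-2]

Both sides have the same dimensions, so the equation is dimensionally consistent.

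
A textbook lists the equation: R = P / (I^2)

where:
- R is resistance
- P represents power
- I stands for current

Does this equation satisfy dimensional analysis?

Yes

R (resistance) has dimensions [I^-2 L^2 M T^-3].
P (power) has dimensions [L^2 M T^-3].
I (current) has dimensions [I].

Left side: [I^-2 L^2 M T^-3]
Right side: [I^-2 L^2 M T^-3]

Both sides have the same dimensions, so the equation is dimensionally consistent.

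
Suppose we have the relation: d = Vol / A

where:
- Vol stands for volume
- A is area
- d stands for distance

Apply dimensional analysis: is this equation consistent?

Yes

Vol (volume) has dimensions [L^3].
A (area) has dimensions [L^2].
d (distance) has dimensions [L].

Left side: [L]
Right side: [L]

Both sides have the same dimensions, so the equation is dimensionally consistent.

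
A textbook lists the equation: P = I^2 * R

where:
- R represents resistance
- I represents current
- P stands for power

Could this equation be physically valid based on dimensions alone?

Yes

R (resistance) has dimensions [I^-2 L^2 M T^-3].
I (current) has dimensions [I].
P (power) has dimensions [L^2 M T^-3].

Left side: [L^2 M T^-3]
Right side: [L^2 M T^-3]

Both sides have the same dimensions, so the equation is dimensionally consistent.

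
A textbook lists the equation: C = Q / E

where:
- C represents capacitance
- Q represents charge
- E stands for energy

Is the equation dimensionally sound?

No

C (capacitance) has dimensions [I^2 L^-2 M^-1 T^4].
Q (charge) has dimensions [I T].
E (energy) has dimensions [L^2 M T^-2].

Left side: [I^2 L^-2 M^-1 T^4]
Right side: [I L^-2 M^-1 T^3]

The two sides have different dimensions, so the equation is NOT dimensionally consistent.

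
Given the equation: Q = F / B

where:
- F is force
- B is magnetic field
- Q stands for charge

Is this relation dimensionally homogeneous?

No

F (force) has dimensions [L M T^-2].
B (magnetic field) has dimensions [I^-1 M T^-2].
Q (charge) has dimensions [I T].

Left side: [I T]
Right side: [I L]

The two sides have different dimensions, so the equation is NOT dimensionally consistent.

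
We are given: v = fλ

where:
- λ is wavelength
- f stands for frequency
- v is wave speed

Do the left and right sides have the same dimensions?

Yes

λ (wavelength) has dimensions [L].
f (frequency) has dimensions [T^-1].
v (wave speed) has dimensions [L T^-1].

Left side: [L T^-1]
Right side: [L T^-1]

Both sides have the same dimensions, so the equation is dimensionally consistent.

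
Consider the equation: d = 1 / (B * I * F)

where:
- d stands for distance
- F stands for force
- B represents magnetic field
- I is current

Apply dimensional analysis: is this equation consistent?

No

d (distance) has dimensions [L].
F (force) has dimensions [L M T^-2].
B (magnetic field) has dimensions [I^-1 M T^-2].
I (current) has dimensions [I].

Left side: [L]
Right side: [L^-1 M^-2 T^4]

The two sides have different dimensions, so the equation is NOT dimensionally consistent.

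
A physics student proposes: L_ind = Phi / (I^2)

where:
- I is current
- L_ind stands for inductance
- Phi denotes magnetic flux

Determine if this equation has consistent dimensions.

No

I (current) has dimensions [I].
L_ind (inductance) has dimensions [I^-2 L^2 M T^-2].
Phi (magnetic flux) has dimensions [I^-1 L^2 M T^-2].

Left side: [I^-2 L^2 M T^-2]
Right side: [I^-3 L^2 M T^-2]

The two sides have different dimensions, so the equation is NOT dimensionally consistent.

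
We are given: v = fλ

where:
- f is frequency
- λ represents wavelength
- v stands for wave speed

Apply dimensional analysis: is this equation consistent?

Yes

f (frequency) has dimensions [T^-1].
λ (wavelength) has dimensions [L].
v (wave speed) has dimensions [L T^-1].

Left side: [L T^-1]
Right side: [L T^-1]

Both sides have the same dimensions, so the equation is dimensionally consistent.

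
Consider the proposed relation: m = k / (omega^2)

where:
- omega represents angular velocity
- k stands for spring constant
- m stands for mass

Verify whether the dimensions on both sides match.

Yes

omega (angular velocity) has dimensions [T^-1].
k (spring constant) has dimensions [M T^-2].
m (mass) has dimensions [M].

Left side: [M]
Right side: [M]

Both sides have the same dimensions, so the equation is dimensionally consistent.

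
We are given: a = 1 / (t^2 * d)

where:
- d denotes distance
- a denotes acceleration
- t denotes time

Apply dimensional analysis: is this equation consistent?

No

d (distance) has dimensions [L].
a (acceleration) has dimensions [L T^-2].
t (time) has dimensions [T].

Left side: [L T^-2]
Right side: [L^-1 T^-2]

The two sides have different dimensions, so the equation is NOT dimensionally consistent.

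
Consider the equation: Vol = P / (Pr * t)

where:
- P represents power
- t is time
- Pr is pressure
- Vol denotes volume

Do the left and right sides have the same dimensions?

No

P (power) has dimensions [L^2 M T^-3].
t (time) has dimensions [T].
Pr (pressure) has dimensions [L^-1 M T^-2].
Vol (volume) has dimensions [L^3].

Left side: [L^3]
Right side: [L^3 T^-2]

The two sides have different dimensions, so the equation is NOT dimensionally consistent.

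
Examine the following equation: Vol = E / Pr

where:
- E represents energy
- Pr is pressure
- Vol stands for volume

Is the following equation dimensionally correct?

Yes

E (energy) has dimensions [L^2 M T^-2].
Pr (pressure) has dimensions [L^-1 M T^-2].
Vol (volume) has dimensions [L^3].

Left side: [L^3]
Right side: [L^3]

Both sides have the same dimensions, so the equation is dimensionally consistent.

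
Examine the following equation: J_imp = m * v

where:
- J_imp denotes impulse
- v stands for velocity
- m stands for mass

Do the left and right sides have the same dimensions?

Yes

J_imp (impulse) has dimensions [L M T^-1].
v (velocity) has dimensions [L T^-1].
m (mass) has dimensions [M].

Left side: [L M T^-1]
Right side: [L M T^-1]

Both sides have the same dimensions, so the equation is dimensionally consistent.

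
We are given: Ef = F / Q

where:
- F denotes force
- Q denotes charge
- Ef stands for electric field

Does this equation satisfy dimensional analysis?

Yes

F (force) has dimensions [L M T^-2].
Q (charge) has dimensions [I T].
Ef (electric field) has dimensions [I^-1 L M T^-3].

Left side: [I^-1 L M T^-3]
Right side: [I^-1 L M T^-3]

Both sides have the same dimensions, so the equation is dimensionally consistent.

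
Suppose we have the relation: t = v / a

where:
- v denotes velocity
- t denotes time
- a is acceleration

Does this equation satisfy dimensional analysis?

Yes

v (velocity) has dimensions [L T^-1].
t (time) has dimensions [T].
a (acceleration) has dimensions [L T^-2].

Left side: [T]
Right side: [T]

Both sides have the same dimensions, so the equation is dimensionally consistent.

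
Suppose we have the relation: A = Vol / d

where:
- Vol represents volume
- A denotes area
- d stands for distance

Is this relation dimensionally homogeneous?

Yes

Vol (volume) has dimensions [L^3].
A (area) has dimensions [L^2].
d (distance) has dimensions [L].

Left side: [L^2]
Right side: [L^2]

Both sides have the same dimensions, so the equation is dimensionally consistent.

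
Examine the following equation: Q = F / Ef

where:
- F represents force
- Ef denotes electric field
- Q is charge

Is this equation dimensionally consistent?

Yes

F (force) has dimensions [L M T^-2].
Ef (electric field) has dimensions [I^-1 L M T^-3].
Q (charge) has dimensions [I T].

Left side: [I T]
Right side: [I T]

Both sides have the same dimensions, so the equation is dimensionally consistent.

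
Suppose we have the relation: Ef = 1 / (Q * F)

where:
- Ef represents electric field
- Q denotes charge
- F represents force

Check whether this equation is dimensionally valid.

No

Ef (electric field) has dimensions [I^-1 L M T^-3].
Q (charge) has dimensions [I T].
F (force) has dimensions [L M T^-2].

Left side: [I^-1 L M T^-3]
Right side: [I^-1 L^-1 M^-1 T]

The two sides have different dimensions, so the equation is NOT dimensionally consistent.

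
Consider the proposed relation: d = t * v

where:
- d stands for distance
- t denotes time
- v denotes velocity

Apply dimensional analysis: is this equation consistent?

Yes

d (distance) has dimensions [L].
t (time) has dimensions [T].
v (velocity) has dimensions [L T^-1].

Left side: [L]
Right side: [L]

Both sides have the same dimensions, so the equation is dimensionally consistent.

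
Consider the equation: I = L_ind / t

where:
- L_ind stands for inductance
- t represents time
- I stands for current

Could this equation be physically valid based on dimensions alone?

No

L_ind (inductance) has dimensions [I^-2 L^2 M T^-2].
t (time) has dimensions [T].
I (current) has dimensions [I].

Left side: [I]
Right side: [I^-2 L^2 M T^-3]

The two sides have different dimensions, so the equation is NOT dimensionally consistent.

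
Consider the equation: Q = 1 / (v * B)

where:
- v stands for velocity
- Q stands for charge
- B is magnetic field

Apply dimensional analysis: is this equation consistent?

No

v (velocity) has dimensions [L T^-1].
Q (charge) has dimensions [I T].
B (magnetic field) has dimensions [I^-1 M T^-2].

Left side: [I T]
Right side: [I L^-1 M^-1 T^3]

The two sides have different dimensions, so the equation is NOT dimensionally consistent.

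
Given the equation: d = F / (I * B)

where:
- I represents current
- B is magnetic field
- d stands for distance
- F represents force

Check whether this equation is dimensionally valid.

Yes

I (current) has dimensions [I].
B (magnetic field) has dimensions [I^-1 M T^-2].
d (distance) has dimensions [L].
F (force) has dimensions [L M T^-2].

Left side: [L]
Right side: [L]

Both sides have the same dimensions, so the equation is dimensionally consistent.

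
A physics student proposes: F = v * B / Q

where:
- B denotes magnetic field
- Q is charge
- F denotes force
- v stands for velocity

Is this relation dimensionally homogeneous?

No

B (magnetic field) has dimensions [I^-1 M T^-2].
Q (charge) has dimensions [I T].
F (force) has dimensions [L M T^-2].
v (velocity) has dimensions [L T^-1].

Left side: [L M T^-2]
Right side: [I^-2 L M T^-4]

The two sides have different dimensions, so the equation is NOT dimensionally consistent.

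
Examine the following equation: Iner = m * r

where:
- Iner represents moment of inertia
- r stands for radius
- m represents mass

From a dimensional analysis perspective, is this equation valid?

No

Iner (moment of inertia) has dimensions [L^2 M].
r (radius) has dimensions [L].
m (mass) has dimensions [M].

Left side: [L^2 M]
Right side: [L M]

The two sides have different dimensions, so the equation is NOT dimensionally consistent.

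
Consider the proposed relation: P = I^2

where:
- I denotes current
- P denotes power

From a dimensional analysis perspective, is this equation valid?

No

I (current) has dimensions [I].
P (power) has dimensions [L^2 M T^-3].

Left side: [L^2 M T^-3]
Right side: [I^2]

The two sides have different dimensions, so the equation is NOT dimensionally consistent.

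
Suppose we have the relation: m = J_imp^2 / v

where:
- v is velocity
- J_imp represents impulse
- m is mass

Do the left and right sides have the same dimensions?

No

v (velocity) has dimensions [L T^-1].
J_imp (impulse) has dimensions [L M T^-1].
m (mass) has dimensions [M].

Left side: [M]
Right side: [L M^2 T^-1]

The two sides have different dimensions, so the equation is NOT dimensionally consistent.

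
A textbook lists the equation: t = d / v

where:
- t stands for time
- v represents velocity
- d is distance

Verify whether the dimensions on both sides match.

Yes

t (time) has dimensions [T].
v (velocity) has dimensions [L T^-1].
d (distance) has dimensions [L].

Left side: [T]
Right side: [T]

Both sides have the same dimensions, so the equation is dimensionally consistent.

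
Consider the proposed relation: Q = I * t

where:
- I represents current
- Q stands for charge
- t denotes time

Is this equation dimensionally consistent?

Yes

I (current) has dimensions [I].
Q (charge) has dimensions [I T].
t (time) has dimensions [T].

Left side: [I T]
Right side: [I T]

Both sides have the same dimensions, so the equation is dimensionally consistent.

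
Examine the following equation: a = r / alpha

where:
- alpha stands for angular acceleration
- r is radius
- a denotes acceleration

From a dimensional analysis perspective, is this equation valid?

No

alpha (angular acceleration) has dimensions [T^-2].
r (radius) has dimensions [L].
a (acceleration) has dimensions [L T^-2].

Left side: [L T^-2]
Right side: [L T^2]

The two sides have different dimensions, so the equation is NOT dimensionally consistent.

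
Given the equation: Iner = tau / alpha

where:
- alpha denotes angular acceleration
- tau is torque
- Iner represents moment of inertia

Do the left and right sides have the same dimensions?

Yes

alpha (angular acceleration) has dimensions [T^-2].
tau (torque) has dimensions [L^2 M T^-2].
Iner (moment of inertia) has dimensions [L^2 M].

Left side: [L^2 M]
Right side: [L^2 M]

Both sides have the same dimensions, so the equation is dimensionally consistent.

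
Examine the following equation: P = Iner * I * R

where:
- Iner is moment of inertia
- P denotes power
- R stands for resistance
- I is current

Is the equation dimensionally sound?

No

Iner (moment of inertia) has dimensions [L^2 M].
P (power) has dimensions [L^2 M T^-3].
R (resistance) has dimensions [I^-2 L^2 M T^-3].
I (current) has dimensions [I].

Left side: [L^2 M T^-3]
Right side: [I^-1 L^4 M^2 T^-3]

The two sides have different dimensions, so the equation is NOT dimensionally consistent.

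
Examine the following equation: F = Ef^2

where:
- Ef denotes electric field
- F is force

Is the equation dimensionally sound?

No

Ef (electric field) has dimensions [I^-1 L M T^-3].
F (force) has dimensions [L M T^-2].

Left side: [L M T^-2]
Right side: [I^-2 L^2 M^2 T^-6]

The two sides have different dimensions, so the equation is NOT dimensionally consistent.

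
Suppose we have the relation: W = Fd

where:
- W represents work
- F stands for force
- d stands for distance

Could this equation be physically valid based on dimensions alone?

Yes

W (work) has dimensions [L^2 M T^-2].
F (force) has dimensions [L M T^-2].
d (distance) has dimensions [L].

Left side: [L^2 M T^-2]
Right side: [L^2 M T^-2]

Both sides have the same dimensions, so the equation is dimensionally consistent.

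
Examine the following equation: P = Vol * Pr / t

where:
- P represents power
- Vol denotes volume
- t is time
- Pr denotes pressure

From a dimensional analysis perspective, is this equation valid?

Yes

P (power) has dimensions [L^2 M T^-3].
Vol (volume) has dimensions [L^3].
t (time) has dimensions [T].
Pr (pressure) has dimensions [L^-1 M T^-2].

Left side: [L^2 M T^-3]
Right side: [L^2 M T^-3]

Both sides have the same dimensions, so the equation is dimensionally consistent.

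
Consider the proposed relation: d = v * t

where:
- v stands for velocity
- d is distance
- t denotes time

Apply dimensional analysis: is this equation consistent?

Yes

v (velocity) has dimensions [L T^-1].
d (distance) has dimensions [L].
t (time) has dimensions [T].

Left side: [L]
Right side: [L]

Both sides have the same dimensions, so the equation is dimensionally consistent.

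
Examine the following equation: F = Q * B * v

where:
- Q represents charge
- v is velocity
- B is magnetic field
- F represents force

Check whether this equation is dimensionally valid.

Yes

Q (charge) has dimensions [I T].
v (velocity) has dimensions [L T^-1].
B (magnetic field) has dimensions [I^-1 M T^-2].
F (force) has dimensions [L M T^-2].

Left side: [L M T^-2]
Right side: [L M T^-2]

Both sides have the same dimensions, so the equation is dimensionally consistent.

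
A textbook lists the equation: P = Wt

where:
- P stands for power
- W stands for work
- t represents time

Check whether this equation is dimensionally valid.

No

P (power) has dimensions [L^2 M T^-3].
W (work) has dimensions [L^2 M T^-2].
t (time) has dimensions [T].

Left side: [L^2 M T^-3]
Right side: [L^2 M T^-1]

The two sides have different dimensions, so the equation is NOT dimensionally consistent.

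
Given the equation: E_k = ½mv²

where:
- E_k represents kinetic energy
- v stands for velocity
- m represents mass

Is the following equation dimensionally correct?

Yes

E_k (kinetic energy) has dimensions [L^2 M T^-2].
v (velocity) has dimensions [L T^-1].
m (mass) has dimensions [M].

Left side: [L^2 M T^-2]
Right side: [L^2 M T^-2]

Both sides have the same dimensions, so the equation is dimensionally consistent.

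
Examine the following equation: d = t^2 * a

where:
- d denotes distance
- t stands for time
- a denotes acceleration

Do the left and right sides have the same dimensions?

Yes

d (distance) has dimensions [L].
t (time) has dimensions [T].
a (acceleration) has dimensions [L T^-2].

Left side: [L]
Right side: [L]

Both sides have the same dimensions, so the equation is dimensionally consistent.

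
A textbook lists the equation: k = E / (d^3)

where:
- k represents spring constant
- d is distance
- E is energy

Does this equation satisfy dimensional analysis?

No

k (spring constant) has dimensions [M T^-2].
d (distance) has dimensions [L].
E (energy) has dimensions [L^2 M T^-2].

Left side: [M T^-2]
Right side: [L^-1 M T^-2]

The two sides have different dimensions, so the equation is NOT dimensionally consistent.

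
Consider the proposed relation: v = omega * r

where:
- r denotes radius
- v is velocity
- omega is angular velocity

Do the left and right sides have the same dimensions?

Yes

r (radius) has dimensions [L].
v (velocity) has dimensions [L T^-1].
omega (angular velocity) has dimensions [T^-1].

Left side: [L T^-1]
Right side: [L T^-1]

Both sides have the same dimensions, so the equation is dimensionally consistent.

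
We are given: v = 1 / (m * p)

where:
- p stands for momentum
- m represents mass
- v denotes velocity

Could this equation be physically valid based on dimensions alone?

No

p (momentum) has dimensions [L M T^-1].
m (mass) has dimensions [M].
v (velocity) has dimensions [L T^-1].

Left side: [L T^-1]
Right side: [L^-1 M^-2 T]

The two sides have different dimensions, so the equation is NOT dimensionally consistent.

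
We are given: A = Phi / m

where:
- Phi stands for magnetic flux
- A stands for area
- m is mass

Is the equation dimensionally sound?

No

Phi (magnetic flux) has dimensions [I^-1 L^2 M T^-2].
A (area) has dimensions [L^2].
m (mass) has dimensions [M].

Left side: [L^2]
Right side: [I^-1 L^2 T^-2]

The two sides have different dimensions, so the equation is NOT dimensionally consistent.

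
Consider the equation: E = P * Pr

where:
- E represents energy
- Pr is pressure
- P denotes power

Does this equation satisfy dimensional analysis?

No

E (energy) has dimensions [L^2 M T^-2].
Pr (pressure) has dimensions [L^-1 M T^-2].
P (power) has dimensions [L^2 M T^-3].

Left side: [L^2 M T^-2]
Right side: [L M^2 T^-5]

The two sides have different dimensions, so the equation is NOT dimensionally consistent.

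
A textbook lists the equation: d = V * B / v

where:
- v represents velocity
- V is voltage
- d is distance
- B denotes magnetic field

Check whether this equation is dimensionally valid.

No

v (velocity) has dimensions [L T^-1].
V (voltage) has dimensions [I^-1 L^2 M T^-3].
d (distance) has dimensions [L].
B (magnetic field) has dimensions [I^-1 M T^-2].

Left side: [L]
Right side: [I^-2 L M^2 T^-4]

The two sides have different dimensions, so the equation is NOT dimensionally consistent.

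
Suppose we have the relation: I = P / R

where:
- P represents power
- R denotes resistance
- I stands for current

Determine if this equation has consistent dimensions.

No

P (power) has dimensions [L^2 M T^-3].
R (resistance) has dimensions [I^-2 L^2 M T^-3].
I (current) has dimensions [I].

Left side: [I]
Right side: [I^2]

The two sides have different dimensions, so the equation is NOT dimensionally consistent.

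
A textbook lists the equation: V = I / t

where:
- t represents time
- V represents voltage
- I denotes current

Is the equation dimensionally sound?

No

t (time) has dimensions [T].
V (voltage) has dimensions [I^-1 L^2 M T^-3].
I (current) has dimensions [I].

Left side: [I^-1 L^2 M T^-3]
Right side: [I T^-1]

The two sides have different dimensions, so the equation is NOT dimensionally consistent.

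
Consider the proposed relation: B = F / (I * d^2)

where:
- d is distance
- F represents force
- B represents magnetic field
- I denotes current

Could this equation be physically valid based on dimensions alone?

No

d (distance) has dimensions [L].
F (force) has dimensions [L M T^-2].
B (magnetic field) has dimensions [I^-1 M T^-2].
I (current) has dimensions [I].

Left side: [I^-1 M T^-2]
Right side: [I^-1 L^-1 M T^-2]

The two sides have different dimensions, so the equation is NOT dimensionally consistent.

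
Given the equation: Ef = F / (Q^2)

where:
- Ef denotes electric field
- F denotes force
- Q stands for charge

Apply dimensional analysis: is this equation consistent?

No

Ef (electric field) has dimensions [I^-1 L M T^-3].
F (force) has dimensions [L M T^-2].
Q (charge) has dimensions [I T].

Left side: [I^-1 L M T^-3]
Right side: [I^-2 L M T^-4]

The two sides have different dimensions, so the equation is NOT dimensionally consistent.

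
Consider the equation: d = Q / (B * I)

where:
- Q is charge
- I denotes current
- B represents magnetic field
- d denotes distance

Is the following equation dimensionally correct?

No

Q (charge) has dimensions [I T].
I (current) has dimensions [I].
B (magnetic field) has dimensions [I^-1 M T^-2].
d (distance) has dimensions [L].

Left side: [L]
Right side: [I M^-1 T^3]

The two sides have different dimensions, so the equation is NOT dimensionally consistent.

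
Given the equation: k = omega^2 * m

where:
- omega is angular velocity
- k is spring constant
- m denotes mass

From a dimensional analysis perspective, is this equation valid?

Yes

omega (angular velocity) has dimensions [T^-1].
k (spring constant) has dimensions [M T^-2].
m (mass) has dimensions [M].

Left side: [M T^-2]
Right side: [M T^-2]

Both sides have the same dimensions, so the equation is dimensionally consistent.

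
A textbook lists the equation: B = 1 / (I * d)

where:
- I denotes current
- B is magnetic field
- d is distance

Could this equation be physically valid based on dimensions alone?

No

I (current) has dimensions [I].
B (magnetic field) has dimensions [I^-1 M T^-2].
d (distance) has dimensions [L].

Left side: [I^-1 M T^-2]
Right side: [I^-1 L^-1]

The two sides have different dimensions, so the equation is NOT dimensionally consistent.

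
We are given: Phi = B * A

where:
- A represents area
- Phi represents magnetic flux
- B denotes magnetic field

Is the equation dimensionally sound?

Yes

A (area) has dimensions [L^2].
Phi (magnetic flux) has dimensions [I^-1 L^2 M T^-2].
B (magnetic field) has dimensions [I^-1 M T^-2].

Left side: [I^-1 L^2 M T^-2]
Right side: [I^-1 L^2 M T^-2]

Both sides have the same dimensions, so the equation is dimensionally consistent.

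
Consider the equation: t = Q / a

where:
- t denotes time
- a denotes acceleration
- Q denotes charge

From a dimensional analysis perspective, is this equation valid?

No

t (time) has dimensions [T].
a (acceleration) has dimensions [L T^-2].
Q (charge) has dimensions [I T].

Left side: [T]
Right side: [I L^-1 T^3]

The two sides have different dimensions, so the equation is NOT dimensionally consistent.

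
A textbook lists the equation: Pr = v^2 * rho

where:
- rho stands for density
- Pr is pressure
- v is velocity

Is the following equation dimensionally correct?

Yes

rho (density) has dimensions [L^-3 M].
Pr (pressure) has dimensions [L^-1 M T^-2].
v (velocity) has dimensions [L T^-1].

Left side: [L^-1 M T^-2]
Right side: [L^-1 M T^-2]

Both sides have the same dimensions, so the equation is dimensionally consistent.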